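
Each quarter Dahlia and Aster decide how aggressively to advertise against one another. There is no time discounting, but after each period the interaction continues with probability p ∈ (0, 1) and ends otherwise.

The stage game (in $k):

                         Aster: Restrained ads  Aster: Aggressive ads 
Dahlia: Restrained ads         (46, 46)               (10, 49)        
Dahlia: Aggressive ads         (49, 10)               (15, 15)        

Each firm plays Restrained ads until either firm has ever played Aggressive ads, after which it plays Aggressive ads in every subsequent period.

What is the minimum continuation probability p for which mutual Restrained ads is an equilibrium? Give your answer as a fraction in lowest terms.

3/34

With no time discounting, the continuation probability p plays the role of the discount factor.
Grim-trigger IC: 46/(1−p) ≥ 49 + 15p/(1−p) ⇒ p ≥ (49−46)/(49−15) = 3/34.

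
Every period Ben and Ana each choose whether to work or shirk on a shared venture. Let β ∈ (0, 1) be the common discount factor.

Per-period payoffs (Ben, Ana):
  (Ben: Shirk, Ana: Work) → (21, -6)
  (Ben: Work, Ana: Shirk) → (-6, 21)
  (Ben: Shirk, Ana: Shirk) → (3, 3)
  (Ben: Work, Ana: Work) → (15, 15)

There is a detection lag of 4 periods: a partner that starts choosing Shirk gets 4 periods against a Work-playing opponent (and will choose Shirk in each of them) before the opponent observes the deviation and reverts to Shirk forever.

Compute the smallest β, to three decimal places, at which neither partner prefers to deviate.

A deviator earns 21 for 4 periods, then 3 forever; cooperating earns 15 forever. Multiplying the IC by (1−β):
15 ≥ 21(1−β^4) + 3β^4, so 18·β^4 ≥ 6 and β^4 ≥ 1/3.
β ≥ (1/3)^(1/4) ≈ 0.760.

0.760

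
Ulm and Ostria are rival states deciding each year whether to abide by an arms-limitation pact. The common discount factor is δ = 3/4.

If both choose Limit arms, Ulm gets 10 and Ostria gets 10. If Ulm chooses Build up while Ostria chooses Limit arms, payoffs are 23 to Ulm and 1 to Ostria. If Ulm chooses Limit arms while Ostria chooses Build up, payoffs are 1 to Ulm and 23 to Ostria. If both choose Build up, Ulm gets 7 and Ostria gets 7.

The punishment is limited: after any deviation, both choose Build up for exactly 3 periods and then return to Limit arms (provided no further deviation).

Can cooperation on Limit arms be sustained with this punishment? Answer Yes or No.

Comparing payoff streams over the 4 periods until play realigns: cooperate → 10(1+δ+…+δ^3); deviate → 23 + 7(δ+…+δ^3).
Cooperation is sustained iff (10−7)(δ+…+δ^3) ≥ 23−10.
δ+…+δ^3 = 3/4·(1−(3/4)^3)/(1−3/4) = 1.7344, and (23−10)/(10−7) = 4.3333.
1.7344 < 4.3333, so cooperation is not sustainable.

No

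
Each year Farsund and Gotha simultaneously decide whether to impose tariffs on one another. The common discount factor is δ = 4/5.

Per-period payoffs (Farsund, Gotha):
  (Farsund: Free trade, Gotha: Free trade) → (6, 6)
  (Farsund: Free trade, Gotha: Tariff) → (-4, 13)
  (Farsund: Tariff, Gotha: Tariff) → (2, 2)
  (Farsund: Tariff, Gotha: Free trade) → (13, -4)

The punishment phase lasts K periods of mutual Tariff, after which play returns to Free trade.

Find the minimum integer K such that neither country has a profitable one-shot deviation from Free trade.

Need Σ_{k=1}^{K} δ^k ≥ (13−6)/(6−2) = 1.7500 at δ = 4/5.
At K = 2 the sum is 1.4400 < 1.7500; at K = 3 it is 1.9520 ≥ 1.7500.
So the minimum punishment length is K = 3.

3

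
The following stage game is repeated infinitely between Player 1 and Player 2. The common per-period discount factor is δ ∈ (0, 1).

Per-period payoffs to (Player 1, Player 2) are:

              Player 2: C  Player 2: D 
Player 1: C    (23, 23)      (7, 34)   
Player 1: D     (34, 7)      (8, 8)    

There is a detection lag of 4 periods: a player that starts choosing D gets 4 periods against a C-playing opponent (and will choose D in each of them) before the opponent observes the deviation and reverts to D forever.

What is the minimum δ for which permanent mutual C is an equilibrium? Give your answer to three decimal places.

0.807

A deviator earns 34 for 4 periods, then 8 forever; cooperating earns 23 forever. Multiplying the IC by (1−δ):
23 ≥ 34(1−δ^4) + 8δ^4, so 26·δ^4 ≥ 11 and δ^4 ≥ 11/26.
δ ≥ (11/26)^(1/4) ≈ 0.807.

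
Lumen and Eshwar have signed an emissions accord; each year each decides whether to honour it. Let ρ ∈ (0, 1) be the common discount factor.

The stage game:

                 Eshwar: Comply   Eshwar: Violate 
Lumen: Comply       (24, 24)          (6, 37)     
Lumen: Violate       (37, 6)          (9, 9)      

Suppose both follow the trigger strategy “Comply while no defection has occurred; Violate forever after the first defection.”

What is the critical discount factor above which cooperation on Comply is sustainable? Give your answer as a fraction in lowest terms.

13/28

24/(1−ρ) ≥ 37 + 9ρ/(1−ρ)
24 ≥ 37 − 28ρ
ρ ≥ 13/28.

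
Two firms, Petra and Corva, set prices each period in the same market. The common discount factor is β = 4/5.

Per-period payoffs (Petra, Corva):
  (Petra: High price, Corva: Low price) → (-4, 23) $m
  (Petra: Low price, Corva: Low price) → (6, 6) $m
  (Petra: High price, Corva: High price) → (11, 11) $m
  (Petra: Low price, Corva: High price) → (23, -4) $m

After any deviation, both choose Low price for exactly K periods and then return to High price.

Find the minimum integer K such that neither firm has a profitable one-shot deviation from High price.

Need Σ_{k=1}^{K} β^k ≥ (23−11)/(11−6) = 2.4000 at β = 4/5.
At K = 4 the sum is 2.3616 < 2.4000; at K = 5 it is 2.6893 ≥ 2.4000.
So the minimum punishment length is K = 5.

5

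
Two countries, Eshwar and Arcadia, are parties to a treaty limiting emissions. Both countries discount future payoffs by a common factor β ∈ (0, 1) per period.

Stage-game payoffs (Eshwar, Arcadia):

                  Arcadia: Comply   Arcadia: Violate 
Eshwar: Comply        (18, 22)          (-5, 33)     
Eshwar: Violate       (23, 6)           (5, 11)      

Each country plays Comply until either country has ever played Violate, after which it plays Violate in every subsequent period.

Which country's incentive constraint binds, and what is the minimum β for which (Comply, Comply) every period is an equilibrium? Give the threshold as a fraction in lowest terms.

For Eshwar: deviation gain 23−18 = 5, per-period punishment loss 18−5 = 13. IC gives β ≥ 5/18.
For Arcadia: gain 11, loss 11 per period, so β ≥ 11/22 = 1/2.
The tighter constraint is Arcadia's, so cooperation needs β ≥ 1/2.

Arcadia; β ≥ 1/2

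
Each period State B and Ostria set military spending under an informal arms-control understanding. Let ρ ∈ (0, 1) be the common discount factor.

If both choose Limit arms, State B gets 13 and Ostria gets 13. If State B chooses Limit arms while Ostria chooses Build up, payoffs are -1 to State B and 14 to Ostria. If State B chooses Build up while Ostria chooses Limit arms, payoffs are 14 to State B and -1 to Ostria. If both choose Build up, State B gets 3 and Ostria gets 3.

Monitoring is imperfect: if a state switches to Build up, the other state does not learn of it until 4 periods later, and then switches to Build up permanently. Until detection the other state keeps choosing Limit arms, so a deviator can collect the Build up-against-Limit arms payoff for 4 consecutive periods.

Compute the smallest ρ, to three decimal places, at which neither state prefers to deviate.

0.549

Deviating for the 4 undetected periods gains 14−13 = 1 per period over cooperation, then loses 13−3 = 10 per period forever once punishment starts.
Gain: 1(1 + ρ + … + ρ^3); loss: 10·ρ^4/(1−ρ).
No profitable deviation ⇔ 1(1−ρ^4) ≤ 10·ρ^4, i.e. ρ^4 ≥ 1/(1+10) = 1/11.
Hence ρ ≥ (1/11)^(1/4) ≈ 0.549.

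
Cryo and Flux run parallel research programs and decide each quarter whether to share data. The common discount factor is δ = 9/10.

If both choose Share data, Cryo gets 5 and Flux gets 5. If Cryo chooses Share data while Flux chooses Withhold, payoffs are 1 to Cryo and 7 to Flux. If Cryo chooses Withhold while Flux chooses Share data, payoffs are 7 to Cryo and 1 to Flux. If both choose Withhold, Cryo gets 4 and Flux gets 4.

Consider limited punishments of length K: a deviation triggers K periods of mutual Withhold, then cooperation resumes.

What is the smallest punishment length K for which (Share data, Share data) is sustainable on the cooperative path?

Need Σ_{k=1}^{K} δ^k ≥ (7−5)/(5−4) = 2.0000 at δ = 9/10.
At K = 2 the sum is 1.7100 < 2.0000; at K = 3 it is 2.4390 ≥ 2.0000.
So the minimum punishment length is K = 3.

3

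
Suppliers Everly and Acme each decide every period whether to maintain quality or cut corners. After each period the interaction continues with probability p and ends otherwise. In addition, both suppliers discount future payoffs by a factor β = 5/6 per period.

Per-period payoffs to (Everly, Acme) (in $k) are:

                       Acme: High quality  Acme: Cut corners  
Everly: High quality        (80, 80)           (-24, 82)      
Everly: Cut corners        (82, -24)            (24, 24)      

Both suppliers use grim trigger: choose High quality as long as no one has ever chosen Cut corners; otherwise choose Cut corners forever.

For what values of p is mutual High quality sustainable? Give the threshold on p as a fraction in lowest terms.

Expected continuation weight on next period's payoff is β·p = 5/6·p, which plays the role of the discount factor.
Cooperation requires 5/6·p ≥ (82−80)/(82−24) = 1/29, hence p ≥ 6/145.

6/145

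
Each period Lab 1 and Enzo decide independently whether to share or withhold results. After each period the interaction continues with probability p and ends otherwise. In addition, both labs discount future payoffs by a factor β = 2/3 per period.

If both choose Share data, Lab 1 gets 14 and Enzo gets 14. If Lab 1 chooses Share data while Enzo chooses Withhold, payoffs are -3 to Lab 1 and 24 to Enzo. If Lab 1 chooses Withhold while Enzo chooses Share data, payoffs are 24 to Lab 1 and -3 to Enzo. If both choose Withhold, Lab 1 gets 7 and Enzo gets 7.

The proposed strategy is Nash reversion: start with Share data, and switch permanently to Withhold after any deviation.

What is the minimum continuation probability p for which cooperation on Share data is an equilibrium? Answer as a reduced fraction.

With continuation probability p and discount β, the effective per-period discount factor is βp.
Grim-trigger IC: βp ≥ (24−14)/(24−7) = 10/17.
So p ≥ (10/17)/(2/3) = 15/17.

15/17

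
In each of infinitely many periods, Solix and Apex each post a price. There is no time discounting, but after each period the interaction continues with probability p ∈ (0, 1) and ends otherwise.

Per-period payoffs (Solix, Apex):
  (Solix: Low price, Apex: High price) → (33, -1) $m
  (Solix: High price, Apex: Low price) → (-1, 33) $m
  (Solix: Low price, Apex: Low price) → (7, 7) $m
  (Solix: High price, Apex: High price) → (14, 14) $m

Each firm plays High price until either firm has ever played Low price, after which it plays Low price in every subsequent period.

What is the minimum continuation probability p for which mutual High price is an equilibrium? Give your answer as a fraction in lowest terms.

With no time discounting, the continuation probability p plays the role of the discount factor.
Grim-trigger IC: 14/(1−p) ≥ 33 + 7p/(1−p) ⇒ p ≥ (33−14)/(33−7) = 19/26.

19/26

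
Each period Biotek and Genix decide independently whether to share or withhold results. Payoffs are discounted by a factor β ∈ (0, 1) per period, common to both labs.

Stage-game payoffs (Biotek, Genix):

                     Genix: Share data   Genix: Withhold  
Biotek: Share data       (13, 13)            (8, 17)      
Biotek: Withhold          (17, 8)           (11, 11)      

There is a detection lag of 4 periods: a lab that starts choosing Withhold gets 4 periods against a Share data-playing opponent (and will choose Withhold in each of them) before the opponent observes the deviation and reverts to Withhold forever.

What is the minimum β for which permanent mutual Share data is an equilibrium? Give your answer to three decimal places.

Deviating for the 4 undetected periods gains 17−13 = 4 per period over cooperation, then loses 13−11 = 2 per period forever once punishment starts.
Gain: 4(1 + β + … + β^3); loss: 2·β^4/(1−β).
No profitable deviation ⇔ 4(1−β^4) ≤ 2·β^4, i.e. β^4 ≥ 4/(4+2) = 2/3.
Hence β ≥ (2/3)^(1/4) ≈ 0.904.

0.904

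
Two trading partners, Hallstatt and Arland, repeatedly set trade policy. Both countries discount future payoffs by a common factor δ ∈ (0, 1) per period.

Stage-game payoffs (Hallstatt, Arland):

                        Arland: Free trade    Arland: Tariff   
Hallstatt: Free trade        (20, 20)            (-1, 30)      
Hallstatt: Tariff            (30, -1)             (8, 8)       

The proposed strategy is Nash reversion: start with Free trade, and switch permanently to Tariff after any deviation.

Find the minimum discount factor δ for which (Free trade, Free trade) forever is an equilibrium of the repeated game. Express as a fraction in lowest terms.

5/11

Under grim trigger the critical discount factor is (T−C)/(T−P) with T = 30, C = 20, P = 8.
δ* = (30−20)/(30−8) = 10/22 = 5/11.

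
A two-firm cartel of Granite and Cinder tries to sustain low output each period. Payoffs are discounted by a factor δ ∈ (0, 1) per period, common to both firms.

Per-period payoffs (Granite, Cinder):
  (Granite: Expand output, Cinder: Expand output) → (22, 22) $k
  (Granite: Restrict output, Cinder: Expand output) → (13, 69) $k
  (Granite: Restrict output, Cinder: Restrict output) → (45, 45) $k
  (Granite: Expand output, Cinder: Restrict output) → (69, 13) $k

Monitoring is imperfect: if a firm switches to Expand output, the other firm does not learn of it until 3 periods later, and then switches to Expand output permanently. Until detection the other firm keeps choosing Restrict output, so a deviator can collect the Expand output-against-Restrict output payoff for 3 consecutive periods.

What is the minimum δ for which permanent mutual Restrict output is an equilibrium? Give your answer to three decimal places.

0.799

A deviator earns 69 for 3 periods, then 22 forever; cooperating earns 45 forever. Multiplying the IC by (1−δ):
45 ≥ 69(1−δ^3) + 22δ^3, so 47·δ^3 ≥ 24 and δ^3 ≥ 24/47.
δ ≥ (24/47)^(1/3) ≈ 0.799.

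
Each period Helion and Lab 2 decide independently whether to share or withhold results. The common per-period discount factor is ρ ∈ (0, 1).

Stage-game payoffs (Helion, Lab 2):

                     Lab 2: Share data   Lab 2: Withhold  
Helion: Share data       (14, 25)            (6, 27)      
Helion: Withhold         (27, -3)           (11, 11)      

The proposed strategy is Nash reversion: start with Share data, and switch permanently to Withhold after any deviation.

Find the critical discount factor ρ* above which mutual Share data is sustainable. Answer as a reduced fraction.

Helion's threshold: (27−14)/(27−11) = 13/16.
Lab 2's threshold: (27−25)/(27−11) = 1/8.
13/16 > 1/8, so Helion binds and ρ* = 13/16.

13/16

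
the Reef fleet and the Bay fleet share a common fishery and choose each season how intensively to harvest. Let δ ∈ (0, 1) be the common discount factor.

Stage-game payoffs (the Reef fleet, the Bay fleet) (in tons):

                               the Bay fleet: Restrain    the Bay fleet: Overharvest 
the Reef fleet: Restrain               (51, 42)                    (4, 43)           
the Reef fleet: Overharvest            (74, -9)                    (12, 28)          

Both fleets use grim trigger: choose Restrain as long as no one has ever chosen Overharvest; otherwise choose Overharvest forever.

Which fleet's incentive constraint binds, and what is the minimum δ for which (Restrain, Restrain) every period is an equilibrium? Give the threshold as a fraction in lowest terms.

the Reef fleet; δ ≥ 23/62

the Reef fleet: cooperation gives 51 each period; deviation gives 74 once then 12 forever.
  51/(1−δ) ≥ 74 + 12δ/(1−δ) ⇒ δ ≥ 23/62.
the Bay fleet: cooperation gives 42 each period; deviation gives 43 once then 28 forever.
  δ ≥ 1/15.
Both must hold, so the binding constraint is the Reef fleet's: δ ≥ 23/62.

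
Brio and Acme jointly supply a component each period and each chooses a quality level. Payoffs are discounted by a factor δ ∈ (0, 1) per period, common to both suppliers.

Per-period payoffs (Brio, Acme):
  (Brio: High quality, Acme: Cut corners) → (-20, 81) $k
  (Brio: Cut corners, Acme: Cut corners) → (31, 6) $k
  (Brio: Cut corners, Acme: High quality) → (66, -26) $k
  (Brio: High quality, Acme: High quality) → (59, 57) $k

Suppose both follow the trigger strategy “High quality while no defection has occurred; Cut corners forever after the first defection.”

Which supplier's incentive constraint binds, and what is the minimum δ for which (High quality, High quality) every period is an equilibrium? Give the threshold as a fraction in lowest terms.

Acme; δ ≥ 8/25

Brio: cooperation gives 59 each period; deviation gives 66 once then 31 forever.
  59/(1−δ) ≥ 66 + 31δ/(1−δ) ⇒ δ ≥ 7/35 = 1/5.
Acme: cooperation gives 57 each period; deviation gives 81 once then 6 forever.
  δ ≥ 24/75 = 8/25.
Both must hold, so the binding constraint is Acme's: δ ≥ 8/25.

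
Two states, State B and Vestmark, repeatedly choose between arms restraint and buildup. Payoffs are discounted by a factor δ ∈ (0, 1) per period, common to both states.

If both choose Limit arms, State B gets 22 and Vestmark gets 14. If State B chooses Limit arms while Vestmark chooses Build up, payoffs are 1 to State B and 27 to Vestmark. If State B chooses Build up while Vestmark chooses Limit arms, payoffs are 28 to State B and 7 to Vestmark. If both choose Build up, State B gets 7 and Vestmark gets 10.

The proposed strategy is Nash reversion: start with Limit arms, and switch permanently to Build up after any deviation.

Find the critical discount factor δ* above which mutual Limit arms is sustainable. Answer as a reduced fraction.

State B: cooperation gives 22 each period; deviation gives 28 once then 7 forever.
  22/(1−δ) ≥ 28 + 7δ/(1−δ) ⇒ δ ≥ 6/21 = 2/7.
Vestmark: cooperation gives 14 each period; deviation gives 27 once then 10 forever.
  δ ≥ 13/17.
Both must hold, so the binding constraint is Vestmark's: δ ≥ 13/17.

13/17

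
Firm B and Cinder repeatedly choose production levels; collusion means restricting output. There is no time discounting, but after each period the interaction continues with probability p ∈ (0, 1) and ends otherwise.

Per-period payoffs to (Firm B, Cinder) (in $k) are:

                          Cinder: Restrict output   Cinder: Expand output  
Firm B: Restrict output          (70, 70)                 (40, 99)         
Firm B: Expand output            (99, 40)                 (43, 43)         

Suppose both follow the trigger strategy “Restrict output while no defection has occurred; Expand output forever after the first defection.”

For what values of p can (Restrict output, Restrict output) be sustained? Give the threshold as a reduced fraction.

29/56

Expected cooperation value is 70 + p·70 + p²·70 + … = 70/(1−p); deviation gives 99 + p·43/(1−p).
70 ≥ 99(1−p) + 43p ⇒ 56p ≥ 29 ⇒ p ≥ 29/56.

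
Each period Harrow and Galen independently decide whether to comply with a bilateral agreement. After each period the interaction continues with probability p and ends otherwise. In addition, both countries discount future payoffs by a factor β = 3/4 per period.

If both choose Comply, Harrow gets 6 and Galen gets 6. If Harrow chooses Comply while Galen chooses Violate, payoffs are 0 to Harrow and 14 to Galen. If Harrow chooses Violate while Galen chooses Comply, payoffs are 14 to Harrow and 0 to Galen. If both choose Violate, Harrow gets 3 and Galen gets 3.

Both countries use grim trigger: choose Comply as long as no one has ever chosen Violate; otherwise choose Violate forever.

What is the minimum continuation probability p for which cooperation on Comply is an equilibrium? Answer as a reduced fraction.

Expected continuation weight on next period's payoff is β·p = 3/4·p, which plays the role of the discount factor.
Cooperation requires 3/4·p ≥ (14−6)/(14−3) = 8/11, hence p ≥ 32/33.

32/33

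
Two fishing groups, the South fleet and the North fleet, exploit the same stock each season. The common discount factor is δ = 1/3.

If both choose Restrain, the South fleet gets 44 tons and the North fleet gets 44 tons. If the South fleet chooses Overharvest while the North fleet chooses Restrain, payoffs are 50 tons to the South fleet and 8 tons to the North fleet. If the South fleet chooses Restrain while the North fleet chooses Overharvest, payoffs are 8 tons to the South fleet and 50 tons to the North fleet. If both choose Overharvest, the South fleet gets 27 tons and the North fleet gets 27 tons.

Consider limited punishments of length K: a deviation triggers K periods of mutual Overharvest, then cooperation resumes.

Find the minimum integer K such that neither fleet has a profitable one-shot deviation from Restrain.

2

No profitable deviation requires (44−27)(δ+…+δ^K) ≥ 50−44, i.e. δ+…+δ^K ≥ 6/17 ≈ 0.3529.
With δ = 1/3, the partial sums are K=1: 0.3333, K=2: 0.4444.
K = 2 is the first length at which the sum reaches 0.3529.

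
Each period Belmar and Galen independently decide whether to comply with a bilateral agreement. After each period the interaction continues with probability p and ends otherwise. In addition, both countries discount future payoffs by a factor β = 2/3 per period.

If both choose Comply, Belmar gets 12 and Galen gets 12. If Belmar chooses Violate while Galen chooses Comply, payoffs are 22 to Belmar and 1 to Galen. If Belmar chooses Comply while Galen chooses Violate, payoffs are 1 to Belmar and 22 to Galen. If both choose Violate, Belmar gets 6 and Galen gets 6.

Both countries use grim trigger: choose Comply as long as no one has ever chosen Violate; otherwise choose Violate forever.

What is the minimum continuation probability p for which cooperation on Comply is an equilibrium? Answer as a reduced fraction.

15/16

With continuation probability p and discount β, the effective per-period discount factor is βp.
Grim-trigger IC: βp ≥ (22−12)/(22−6) = 5/8.
So p ≥ (5/8)/(2/3) = 15/16.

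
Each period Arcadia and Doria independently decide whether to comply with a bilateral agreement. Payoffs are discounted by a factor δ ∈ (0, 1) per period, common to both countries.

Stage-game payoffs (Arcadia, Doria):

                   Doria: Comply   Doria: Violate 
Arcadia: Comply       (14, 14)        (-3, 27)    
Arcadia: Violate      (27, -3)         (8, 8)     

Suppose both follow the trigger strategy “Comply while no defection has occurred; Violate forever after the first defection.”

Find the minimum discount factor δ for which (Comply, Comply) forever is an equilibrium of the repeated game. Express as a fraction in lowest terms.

One-period gain from deviating is 27 − 14 = 13. The loss is 14 − 8 = 6 in every subsequent period, with present value 6·δ/(1−δ).
Deviation is unprofitable when 6·δ/(1−δ) ≥ 13, i.e. δ/(1−δ) ≥ 13/6.
Equivalently δ ≥ 13/(13+6) = 13/19.

13/19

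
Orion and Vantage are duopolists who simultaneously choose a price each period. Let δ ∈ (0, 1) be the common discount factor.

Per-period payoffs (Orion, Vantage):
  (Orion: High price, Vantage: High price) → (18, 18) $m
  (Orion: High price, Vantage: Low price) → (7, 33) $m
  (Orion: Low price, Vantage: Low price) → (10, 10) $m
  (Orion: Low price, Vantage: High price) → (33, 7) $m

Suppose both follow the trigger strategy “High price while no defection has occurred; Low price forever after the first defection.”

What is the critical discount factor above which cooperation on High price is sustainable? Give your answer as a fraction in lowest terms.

15/23

Cooperation forever yields 18 each period: 18/(1−δ).
Deviating yields 33 once, then 10 forever: 33 + 10δ/(1−δ).
No profitable deviation requires 18/(1−δ) ≥ 33 + 10δ/(1−δ).
Multiplying by (1−δ): 18 ≥ 33(1−δ) + 10δ = 33 − 23δ.
So 23δ ≥ 15, i.e. δ ≥ 15/23.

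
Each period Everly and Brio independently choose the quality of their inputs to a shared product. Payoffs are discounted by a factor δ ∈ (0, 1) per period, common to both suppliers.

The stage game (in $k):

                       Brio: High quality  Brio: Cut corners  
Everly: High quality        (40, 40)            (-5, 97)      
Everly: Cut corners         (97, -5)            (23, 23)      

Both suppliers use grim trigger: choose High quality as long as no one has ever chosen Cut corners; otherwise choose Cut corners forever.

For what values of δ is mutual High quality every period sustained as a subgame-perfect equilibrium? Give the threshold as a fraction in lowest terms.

57/74

Cooperation forever yields 40 each period: 40/(1−δ).
Deviating yields 97 once, then 23 forever: 97 + 23δ/(1−δ).
No profitable deviation requires 40/(1−δ) ≥ 97 + 23δ/(1−δ).
Multiplying by (1−δ): 40 ≥ 97(1−δ) + 23δ = 97 − 74δ.
So 74δ ≥ 57, i.e. δ ≥ 57/74.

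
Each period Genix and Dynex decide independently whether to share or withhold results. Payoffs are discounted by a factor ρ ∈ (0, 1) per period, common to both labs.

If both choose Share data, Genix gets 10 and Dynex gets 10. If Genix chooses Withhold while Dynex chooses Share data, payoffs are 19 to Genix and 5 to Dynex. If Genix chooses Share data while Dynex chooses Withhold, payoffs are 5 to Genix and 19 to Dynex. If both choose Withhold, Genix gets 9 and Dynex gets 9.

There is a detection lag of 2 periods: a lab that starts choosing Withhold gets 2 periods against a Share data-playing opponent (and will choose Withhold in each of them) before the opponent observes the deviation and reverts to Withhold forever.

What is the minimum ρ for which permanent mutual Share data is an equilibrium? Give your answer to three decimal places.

0.949

The best deviation is to choose Withhold for all 2 undetected periods, earning 19 each, then 9 forever once detected.
Deviation value: 19(1−ρ^2)/(1−ρ) + 9ρ^2/(1−ρ); cooperation value: 10/(1−ρ).
IC: 10 ≥ 19(1−ρ^2) + 9ρ^2 = 19 − 10ρ^2.
So ρ^2 ≥ 9/10, giving ρ ≥ (9/10)^(1/2) ≈ 0.949.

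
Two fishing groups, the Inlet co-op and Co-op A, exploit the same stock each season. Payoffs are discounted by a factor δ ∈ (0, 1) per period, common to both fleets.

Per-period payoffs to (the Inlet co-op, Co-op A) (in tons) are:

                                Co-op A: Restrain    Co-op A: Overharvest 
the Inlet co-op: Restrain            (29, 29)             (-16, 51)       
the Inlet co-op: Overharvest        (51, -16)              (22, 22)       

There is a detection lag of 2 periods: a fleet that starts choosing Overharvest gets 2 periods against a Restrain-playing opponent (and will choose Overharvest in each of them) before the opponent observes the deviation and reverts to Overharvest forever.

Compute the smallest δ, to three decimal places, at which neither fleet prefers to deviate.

0.871

Deviating for the 2 undetected periods gains 51−29 = 22 per period over cooperation, then loses 29−22 = 7 per period forever once punishment starts.
Gain: 22(1 + δ + … + δ^1); loss: 7·δ^2/(1−δ).
No profitable deviation ⇔ 22(1−δ^2) ≤ 7·δ^2, i.e. δ^2 ≥ 22/(22+7) = 22/29.
Hence δ ≥ (22/29)^(1/2) ≈ 0.871.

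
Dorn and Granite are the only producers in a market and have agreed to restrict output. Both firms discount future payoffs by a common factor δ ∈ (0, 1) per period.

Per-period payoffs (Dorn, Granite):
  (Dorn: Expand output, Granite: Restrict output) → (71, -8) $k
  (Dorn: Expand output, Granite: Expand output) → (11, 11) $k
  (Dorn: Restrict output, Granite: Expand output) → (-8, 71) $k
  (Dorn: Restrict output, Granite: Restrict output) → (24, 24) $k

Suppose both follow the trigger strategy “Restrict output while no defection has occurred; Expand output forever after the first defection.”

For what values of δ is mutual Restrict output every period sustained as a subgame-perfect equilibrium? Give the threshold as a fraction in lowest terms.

Cooperation forever yields 24 each period: 24/(1−δ).
Deviating yields 71 once, then 11 forever: 71 + 11δ/(1−δ).
No profitable deviation requires 24/(1−δ) ≥ 71 + 11δ/(1−δ).
Multiplying by (1−δ): 24 ≥ 71(1−δ) + 11δ = 71 − 60δ.
So 60δ ≥ 47, i.e. δ ≥ 47/60.

47/60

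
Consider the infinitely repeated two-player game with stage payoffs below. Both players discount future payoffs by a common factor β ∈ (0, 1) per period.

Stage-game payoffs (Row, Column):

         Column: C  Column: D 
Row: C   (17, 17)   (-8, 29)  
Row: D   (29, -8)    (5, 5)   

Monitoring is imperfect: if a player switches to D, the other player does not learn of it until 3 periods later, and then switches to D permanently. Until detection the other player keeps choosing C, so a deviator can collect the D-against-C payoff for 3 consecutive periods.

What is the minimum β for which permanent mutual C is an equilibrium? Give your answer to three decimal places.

0.794

The best deviation is to choose D for all 3 undetected periods, earning 29 each, then 5 forever once detected.
Deviation value: 29(1−β^3)/(1−β) + 5β^3/(1−β); cooperation value: 17/(1−β).
IC: 17 ≥ 29(1−β^3) + 5β^3 = 29 − 24β^3.
So β^3 ≥ 12/24 = 1/2, giving β ≥ (1/2)^(1/3) ≈ 0.794.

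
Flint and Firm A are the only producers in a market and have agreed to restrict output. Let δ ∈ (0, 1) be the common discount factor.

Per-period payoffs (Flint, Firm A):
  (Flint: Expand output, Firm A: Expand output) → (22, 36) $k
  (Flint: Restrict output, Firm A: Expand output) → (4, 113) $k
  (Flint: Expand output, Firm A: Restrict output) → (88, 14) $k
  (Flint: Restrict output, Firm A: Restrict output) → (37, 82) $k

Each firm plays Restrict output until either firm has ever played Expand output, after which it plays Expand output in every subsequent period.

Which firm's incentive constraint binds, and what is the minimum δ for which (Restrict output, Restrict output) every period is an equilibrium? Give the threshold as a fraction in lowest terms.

Flint; δ ≥ 17/22

Flint: cooperation gives 37 each period; deviation gives 88 once then 22 forever.
  37/(1−δ) ≥ 88 + 22δ/(1−δ) ⇒ δ ≥ 51/66 = 17/22.
Firm A: cooperation gives 82 each period; deviation gives 113 once then 36 forever.
  δ ≥ 31/77.
Both must hold, so the binding constraint is Flint's: δ ≥ 17/22.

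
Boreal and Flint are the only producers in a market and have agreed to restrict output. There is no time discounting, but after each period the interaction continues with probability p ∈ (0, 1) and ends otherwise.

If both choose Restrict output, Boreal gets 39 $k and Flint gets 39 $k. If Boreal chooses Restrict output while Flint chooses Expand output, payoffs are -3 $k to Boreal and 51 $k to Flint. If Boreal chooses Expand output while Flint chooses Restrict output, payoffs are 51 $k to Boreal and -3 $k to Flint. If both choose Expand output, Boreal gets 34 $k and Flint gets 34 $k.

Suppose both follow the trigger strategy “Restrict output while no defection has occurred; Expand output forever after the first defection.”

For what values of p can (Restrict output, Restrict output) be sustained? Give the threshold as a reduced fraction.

Expected cooperation value is 39 + p·39 + p²·39 + … = 39/(1−p); deviation gives 51 + p·34/(1−p).
39 ≥ 51(1−p) + 34p ⇒ 17p ≥ 12 ⇒ p ≥ 12/17.

12/17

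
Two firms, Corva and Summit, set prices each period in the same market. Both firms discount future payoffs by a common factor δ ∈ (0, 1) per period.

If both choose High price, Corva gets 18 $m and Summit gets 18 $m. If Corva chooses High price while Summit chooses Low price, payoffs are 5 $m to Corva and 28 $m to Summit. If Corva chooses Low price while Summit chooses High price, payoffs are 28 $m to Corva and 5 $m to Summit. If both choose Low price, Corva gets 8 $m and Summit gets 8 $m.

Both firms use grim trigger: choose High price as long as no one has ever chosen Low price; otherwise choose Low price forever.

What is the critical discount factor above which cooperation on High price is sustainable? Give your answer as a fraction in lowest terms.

1/2

Cooperation forever yields 18 each period: 18/(1−δ).
Deviating yields 28 once, then 8 forever: 28 + 8δ/(1−δ).
No profitable deviation requires 18/(1−δ) ≥ 28 + 8δ/(1−δ).
Multiplying by (1−δ): 18 ≥ 28(1−δ) + 8δ = 28 − 20δ.
So 20δ ≥ 10, i.e. δ ≥ 10/20 = 1/2.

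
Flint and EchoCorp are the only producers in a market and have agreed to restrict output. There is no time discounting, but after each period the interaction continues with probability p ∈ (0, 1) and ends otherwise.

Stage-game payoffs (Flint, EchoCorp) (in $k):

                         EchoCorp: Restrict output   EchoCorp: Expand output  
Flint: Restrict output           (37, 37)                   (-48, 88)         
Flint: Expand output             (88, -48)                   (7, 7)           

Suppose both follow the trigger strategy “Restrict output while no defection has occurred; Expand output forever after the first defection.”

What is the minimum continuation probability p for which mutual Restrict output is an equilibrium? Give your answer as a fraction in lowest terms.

With no time discounting, the continuation probability p plays the role of the discount factor.
Grim-trigger IC: 37/(1−p) ≥ 88 + 7p/(1−p) ⇒ p ≥ (88−37)/(88−7) = 17/27.

17/27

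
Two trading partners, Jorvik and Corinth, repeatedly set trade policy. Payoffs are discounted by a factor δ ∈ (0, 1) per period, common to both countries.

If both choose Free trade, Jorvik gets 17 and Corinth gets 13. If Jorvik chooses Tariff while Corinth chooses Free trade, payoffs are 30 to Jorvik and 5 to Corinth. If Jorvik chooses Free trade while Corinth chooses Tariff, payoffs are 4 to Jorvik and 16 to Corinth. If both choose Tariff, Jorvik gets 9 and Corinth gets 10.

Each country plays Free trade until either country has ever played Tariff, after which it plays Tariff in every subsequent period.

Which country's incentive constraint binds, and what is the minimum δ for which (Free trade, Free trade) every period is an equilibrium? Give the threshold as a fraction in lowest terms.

Jorvik's threshold: (30−17)/(30−9) = 13/21.
Corinth's threshold: (16−13)/(16−10) = 1/2.
13/21 > 1/2, so Jorvik binds and δ* = 13/21.

Jorvik; δ ≥ 13/21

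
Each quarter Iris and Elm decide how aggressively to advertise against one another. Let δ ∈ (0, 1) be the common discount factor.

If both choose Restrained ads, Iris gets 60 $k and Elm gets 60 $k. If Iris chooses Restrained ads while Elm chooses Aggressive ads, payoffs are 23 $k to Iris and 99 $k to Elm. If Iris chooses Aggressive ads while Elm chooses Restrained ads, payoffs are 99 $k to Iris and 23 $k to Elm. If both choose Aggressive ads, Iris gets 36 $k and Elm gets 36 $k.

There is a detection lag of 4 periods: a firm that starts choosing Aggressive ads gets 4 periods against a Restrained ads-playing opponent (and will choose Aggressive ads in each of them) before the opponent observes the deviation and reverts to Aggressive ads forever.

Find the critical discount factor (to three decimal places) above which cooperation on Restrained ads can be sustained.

Deviating for the 4 undetected periods gains 99−60 = 39 per period over cooperation, then loses 60−36 = 24 per period forever once punishment starts.
Gain: 39(1 + δ + … + δ^3); loss: 24·δ^4/(1−δ).
No profitable deviation ⇔ 39(1−δ^4) ≤ 24·δ^4, i.e. δ^4 ≥ 39/(39+24) = 13/21.
Hence δ ≥ (13/21)^(1/4) ≈ 0.887.

0.887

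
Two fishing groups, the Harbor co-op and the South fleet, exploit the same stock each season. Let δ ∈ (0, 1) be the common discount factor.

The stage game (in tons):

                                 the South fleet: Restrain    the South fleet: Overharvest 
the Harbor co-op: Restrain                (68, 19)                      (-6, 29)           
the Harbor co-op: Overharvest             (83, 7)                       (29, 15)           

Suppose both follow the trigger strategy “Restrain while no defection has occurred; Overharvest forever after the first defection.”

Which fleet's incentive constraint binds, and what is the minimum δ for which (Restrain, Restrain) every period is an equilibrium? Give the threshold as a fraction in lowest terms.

the South fleet; δ ≥ 5/7

the Harbor co-op: cooperation gives 68 each period; deviation gives 83 once then 29 forever.
  68/(1−δ) ≥ 83 + 29δ/(1−δ) ⇒ δ ≥ 15/54 = 5/18.
the South fleet: cooperation gives 19 each period; deviation gives 29 once then 15 forever.
  δ ≥ 10/14 = 5/7.
Both must hold, so the binding constraint is the South fleet's: δ ≥ 5/7.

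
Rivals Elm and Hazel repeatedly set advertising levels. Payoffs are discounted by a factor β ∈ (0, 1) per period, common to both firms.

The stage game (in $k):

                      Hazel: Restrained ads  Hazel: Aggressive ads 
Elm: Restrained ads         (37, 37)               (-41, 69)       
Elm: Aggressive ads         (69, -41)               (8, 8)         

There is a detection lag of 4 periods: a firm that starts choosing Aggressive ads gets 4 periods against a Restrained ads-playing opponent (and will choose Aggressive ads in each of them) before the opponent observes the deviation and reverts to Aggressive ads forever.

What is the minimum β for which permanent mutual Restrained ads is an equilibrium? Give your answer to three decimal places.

The best deviation is to choose Aggressive ads for all 4 undetected periods, earning 69 each, then 8 forever once detected.
Deviation value: 69(1−β^4)/(1−β) + 8β^4/(1−β); cooperation value: 37/(1−β).
IC: 37 ≥ 69(1−β^4) + 8β^4 = 69 − 61β^4.
So β^4 ≥ 32/61, giving β ≥ (32/61)^(1/4) ≈ 0.851.

0.851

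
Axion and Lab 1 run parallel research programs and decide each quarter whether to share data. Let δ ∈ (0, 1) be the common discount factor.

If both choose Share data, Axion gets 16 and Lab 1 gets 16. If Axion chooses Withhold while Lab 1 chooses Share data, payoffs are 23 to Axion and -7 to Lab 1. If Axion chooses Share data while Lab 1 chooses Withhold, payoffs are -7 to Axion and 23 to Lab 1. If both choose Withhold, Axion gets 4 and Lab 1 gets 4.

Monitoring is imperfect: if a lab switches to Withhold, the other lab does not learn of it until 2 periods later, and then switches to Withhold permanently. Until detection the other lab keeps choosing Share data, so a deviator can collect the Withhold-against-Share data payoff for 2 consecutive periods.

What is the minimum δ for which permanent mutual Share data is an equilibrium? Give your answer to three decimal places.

0.607

Deviating for the 2 undetected periods gains 23−16 = 7 per period over cooperation, then loses 16−4 = 12 per period forever once punishment starts.
Gain: 7(1 + δ + … + δ^1); loss: 12·δ^2/(1−δ).
No profitable deviation ⇔ 7(1−δ^2) ≤ 12·δ^2, i.e. δ^2 ≥ 7/(7+12) = 7/19.
Hence δ ≥ (7/19)^(1/2) ≈ 0.607.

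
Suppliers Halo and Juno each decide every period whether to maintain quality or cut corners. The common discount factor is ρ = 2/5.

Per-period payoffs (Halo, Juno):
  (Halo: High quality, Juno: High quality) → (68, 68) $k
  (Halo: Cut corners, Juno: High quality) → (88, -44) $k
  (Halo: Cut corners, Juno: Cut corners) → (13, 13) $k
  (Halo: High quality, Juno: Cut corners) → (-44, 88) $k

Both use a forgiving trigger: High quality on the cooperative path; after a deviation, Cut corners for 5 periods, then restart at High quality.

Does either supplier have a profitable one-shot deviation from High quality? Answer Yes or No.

No

A one-shot deviation gives 88 now, then 13 for 5 periods, then back to 68.
Gain from deviating: (88−68) today; loss: (68−13) in each of the next 5 periods.
No-deviation condition: (68−13)(ρ+…+ρ^5) ≥ 88−68, i.e. ρ+…+ρ^5 ≥ 4/11.
At ρ = 2/5: ρ+…+ρ^5 = 0.6598 ≥ 0.3636.
So cooperation is sustainable.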